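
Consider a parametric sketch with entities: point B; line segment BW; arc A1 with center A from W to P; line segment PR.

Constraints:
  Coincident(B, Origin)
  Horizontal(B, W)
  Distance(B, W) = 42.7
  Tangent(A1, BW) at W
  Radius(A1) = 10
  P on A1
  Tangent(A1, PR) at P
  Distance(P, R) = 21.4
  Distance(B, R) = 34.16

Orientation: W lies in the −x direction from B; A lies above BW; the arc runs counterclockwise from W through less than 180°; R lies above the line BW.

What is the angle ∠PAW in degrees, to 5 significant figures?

62.491°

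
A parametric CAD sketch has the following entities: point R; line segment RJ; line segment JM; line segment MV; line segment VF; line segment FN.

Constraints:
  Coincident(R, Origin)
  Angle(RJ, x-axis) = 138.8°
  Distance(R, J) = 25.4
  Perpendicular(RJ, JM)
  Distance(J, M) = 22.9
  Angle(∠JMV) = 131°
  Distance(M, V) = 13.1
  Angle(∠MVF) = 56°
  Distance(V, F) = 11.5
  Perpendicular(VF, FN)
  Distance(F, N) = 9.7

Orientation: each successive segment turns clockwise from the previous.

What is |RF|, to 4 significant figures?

24.54

∠JMV = 131.0° gives MV at -0.2000° from the x-axis; with |MV| = 13.1, V = (9.073, 33.92). ∠MVF = 56.0° gives VF at -124.2° from the x-axis; with |VF| = 11.5, F = (2.609, 24.40). Then |RF| = |F − R| = 24.54.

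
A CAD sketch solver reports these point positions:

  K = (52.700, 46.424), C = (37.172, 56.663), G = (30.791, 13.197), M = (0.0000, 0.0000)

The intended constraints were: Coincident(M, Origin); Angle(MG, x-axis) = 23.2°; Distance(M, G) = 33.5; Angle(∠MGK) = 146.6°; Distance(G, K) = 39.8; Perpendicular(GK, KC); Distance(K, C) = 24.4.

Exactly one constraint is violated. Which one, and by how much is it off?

Distance(K, C) = 24.4 — off by 5.80.

M = (0.00, 0.00) ✓; MG at 23.20° ✓; |MG| = 33.50 ✓; ∠MGK = 146.6° ✓; |GK| = 39.80 ✓; ∠(GK, KC) = 90.00° ✓; |KC| = 18.60 ✗.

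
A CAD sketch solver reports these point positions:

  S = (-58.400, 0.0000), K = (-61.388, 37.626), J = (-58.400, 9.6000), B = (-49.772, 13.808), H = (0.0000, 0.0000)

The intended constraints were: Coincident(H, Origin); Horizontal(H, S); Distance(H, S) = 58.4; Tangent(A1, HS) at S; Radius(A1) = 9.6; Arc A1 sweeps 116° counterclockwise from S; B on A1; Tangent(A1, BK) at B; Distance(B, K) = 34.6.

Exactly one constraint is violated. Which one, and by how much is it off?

Distance(B, K) = 34.6 — off by 8.10.

H = (0.00, 0.00) ✓; H.y = 0.00, S.y = 0.00 ✓; |HS| = 58.40 ✓; ∠(JS, SH) = 90.00° ✓; |JS| = 9.600 ✓; bearing(J→B) − bearing(J→S) = 116.0° ✓; |JB| = 9.599 ✓; ∠(JB, BK) = 90.00° ✓; |BK| = 26.50 ✗.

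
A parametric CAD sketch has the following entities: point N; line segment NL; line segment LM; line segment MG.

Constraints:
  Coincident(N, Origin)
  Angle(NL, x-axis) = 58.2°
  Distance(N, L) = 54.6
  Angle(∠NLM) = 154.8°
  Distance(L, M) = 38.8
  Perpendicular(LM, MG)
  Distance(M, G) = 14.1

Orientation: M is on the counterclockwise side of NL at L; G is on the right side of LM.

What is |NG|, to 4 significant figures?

95.78

N is at the origin; NL runs at 58.2° with length 54.6, so L = 54.6·(cos 58.2°, sin 58.2°) = (28.77, 46.40). ∠NLM = 154.8°, so LM runs at 58.2° + (180° − 154.8°) = 83.40° from the x-axis; with |LM| = 38.8, M = L + 38.8·(cos 83.40°, sin 83.40°) = (33.23, 84.95). The perpendicularity gives MG at right angles to LM; with |MG| = 14.1 on the right of LM, G = M + 14.1·(0.9934, -0.1149) = (47.24, 83.33). Then |NG| = |G − N| = 95.78.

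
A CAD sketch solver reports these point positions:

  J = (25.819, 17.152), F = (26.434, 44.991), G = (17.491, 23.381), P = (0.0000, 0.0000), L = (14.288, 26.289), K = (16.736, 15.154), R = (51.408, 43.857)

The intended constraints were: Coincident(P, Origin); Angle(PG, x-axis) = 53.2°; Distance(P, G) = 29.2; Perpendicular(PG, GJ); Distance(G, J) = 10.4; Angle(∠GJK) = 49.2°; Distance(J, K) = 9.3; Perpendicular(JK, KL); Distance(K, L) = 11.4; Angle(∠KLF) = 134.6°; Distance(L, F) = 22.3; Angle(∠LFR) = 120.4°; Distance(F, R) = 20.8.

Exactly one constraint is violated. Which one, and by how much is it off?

Distance(F, R) = 20.8 — off by 4.20.

P = (0.00, 0.00) ✓; PG at 53.20° ✓; |PG| = 29.20 ✓; ∠(PG, GJ) = 90.00° ✓; |GJ| = 10.40 ✓; ∠GJK = 49.20° ✓; |JK| = 9.300 ✓; ∠(JK, KL) = 90.01° ✓; |KL| = 11.40 ✓; ∠KLF = 134.6° ✓; |LF| = 22.30 ✓; ∠LFR = 120.4° ✓; |FR| = 25.00 ✗.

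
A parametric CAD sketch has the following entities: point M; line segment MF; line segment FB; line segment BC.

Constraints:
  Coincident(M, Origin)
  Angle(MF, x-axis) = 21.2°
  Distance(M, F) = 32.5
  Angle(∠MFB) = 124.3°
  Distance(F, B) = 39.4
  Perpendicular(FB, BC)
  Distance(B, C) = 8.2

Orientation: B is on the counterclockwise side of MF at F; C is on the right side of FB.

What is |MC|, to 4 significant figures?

67.52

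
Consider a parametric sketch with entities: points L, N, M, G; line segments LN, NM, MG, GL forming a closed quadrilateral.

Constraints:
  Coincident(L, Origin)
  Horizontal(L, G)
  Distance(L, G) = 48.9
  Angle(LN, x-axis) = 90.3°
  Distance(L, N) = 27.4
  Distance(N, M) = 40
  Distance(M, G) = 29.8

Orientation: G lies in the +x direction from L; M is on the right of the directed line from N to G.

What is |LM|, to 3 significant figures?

21.2

L is at the origin; LG is horizontal with |LG| = 48.9 and G in +x, so G = (48.9, 0). LN runs at 90.3° with |LN| = 27.4, so N = (-0.143, 27.4). M is determined by |NM| = 40.0 and |MG| = 29.8 together: it lies at the intersection of circle(N, 40.0) and circle(G, 29.8). With |NG| = 56.2, the foot of the radical line on NG is 34.4 from N and the perpendicular offset is √(40.0² − 34.4²) = 20.4. Taking the right-of-NG solution: M = (20.0, -7.17).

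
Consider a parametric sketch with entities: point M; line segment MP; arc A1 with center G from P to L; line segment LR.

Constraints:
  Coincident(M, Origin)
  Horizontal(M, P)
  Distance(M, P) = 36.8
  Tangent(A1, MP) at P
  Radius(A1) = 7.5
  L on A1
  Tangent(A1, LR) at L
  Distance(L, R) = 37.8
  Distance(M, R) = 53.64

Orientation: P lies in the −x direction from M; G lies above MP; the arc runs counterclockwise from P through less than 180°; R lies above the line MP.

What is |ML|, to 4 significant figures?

30.22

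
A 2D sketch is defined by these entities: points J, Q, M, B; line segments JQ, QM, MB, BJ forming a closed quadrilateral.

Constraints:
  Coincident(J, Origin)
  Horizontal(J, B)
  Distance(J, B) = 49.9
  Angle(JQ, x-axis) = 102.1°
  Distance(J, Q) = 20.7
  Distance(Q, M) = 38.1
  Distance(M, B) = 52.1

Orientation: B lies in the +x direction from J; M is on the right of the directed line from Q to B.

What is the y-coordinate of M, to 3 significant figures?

-17.5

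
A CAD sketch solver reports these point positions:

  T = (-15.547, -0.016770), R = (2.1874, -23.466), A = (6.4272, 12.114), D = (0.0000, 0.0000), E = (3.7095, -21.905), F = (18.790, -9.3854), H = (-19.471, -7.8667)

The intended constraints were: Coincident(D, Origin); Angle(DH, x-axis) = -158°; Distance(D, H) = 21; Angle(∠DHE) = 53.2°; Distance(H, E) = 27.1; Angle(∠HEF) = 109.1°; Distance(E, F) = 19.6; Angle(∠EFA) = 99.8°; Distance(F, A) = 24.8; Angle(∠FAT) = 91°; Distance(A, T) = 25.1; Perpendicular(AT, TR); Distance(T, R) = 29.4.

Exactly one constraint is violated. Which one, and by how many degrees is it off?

Perpendicular(AT, TR) — off by 8.20°.

D = (0.00, 0.00) ✓; DH at -158.0° ✓; |DH| = 21.00 ✓; ∠DHE = 53.20° ✓; |HE| = 27.10 ✓; ∠HEF = 109.1° ✓; |EF| = 19.60 ✓; ∠EFA = 99.80° ✓; |FA| = 24.80 ✓; ∠FAT = 91.00° ✓; |AT| = 25.10 ✓; ∠(AT, TR) = 98.20° ✗; |TR| = 29.40 ✓.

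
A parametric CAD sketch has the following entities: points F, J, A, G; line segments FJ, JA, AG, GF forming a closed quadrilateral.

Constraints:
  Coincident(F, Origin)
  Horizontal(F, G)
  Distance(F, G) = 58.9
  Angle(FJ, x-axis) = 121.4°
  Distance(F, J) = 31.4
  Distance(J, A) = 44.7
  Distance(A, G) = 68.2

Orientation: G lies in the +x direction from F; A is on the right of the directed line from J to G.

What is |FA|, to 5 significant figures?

18.394

Checks: FJ at 121.4° ✓; |JA| = 44.70 ✓; |AG| = 68.20 ✓.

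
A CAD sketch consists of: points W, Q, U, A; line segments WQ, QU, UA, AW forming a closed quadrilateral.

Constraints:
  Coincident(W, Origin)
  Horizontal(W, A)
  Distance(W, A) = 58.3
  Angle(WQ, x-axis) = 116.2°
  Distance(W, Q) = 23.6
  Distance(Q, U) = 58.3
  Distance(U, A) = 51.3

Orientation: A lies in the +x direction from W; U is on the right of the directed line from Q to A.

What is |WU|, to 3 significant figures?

34.7

Checks: |QU| = 58.30 ✓; |UA| = 51.30 ✓.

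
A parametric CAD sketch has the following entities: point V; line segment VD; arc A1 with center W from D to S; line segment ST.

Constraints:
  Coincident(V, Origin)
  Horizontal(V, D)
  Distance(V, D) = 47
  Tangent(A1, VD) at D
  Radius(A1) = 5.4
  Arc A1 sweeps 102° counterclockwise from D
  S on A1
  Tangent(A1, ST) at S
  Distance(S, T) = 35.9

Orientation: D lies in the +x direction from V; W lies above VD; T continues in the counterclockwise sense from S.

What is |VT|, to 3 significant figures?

61.2

On A1, D sits at bearing -90° from W; a 102° counterclockwise sweep puts S at bearing 12°, so S = W + 5.4·(cos 12°, sin 12°) = (52.3, 6.52). Tangency of A1 to ST means the radius WS is perpendicular to ST, so ST runs along (−sin 12°, cos 12°); with |ST| = 35.9, T = (44.8, 41.6). Then |VT| = |T − V| = 61.2.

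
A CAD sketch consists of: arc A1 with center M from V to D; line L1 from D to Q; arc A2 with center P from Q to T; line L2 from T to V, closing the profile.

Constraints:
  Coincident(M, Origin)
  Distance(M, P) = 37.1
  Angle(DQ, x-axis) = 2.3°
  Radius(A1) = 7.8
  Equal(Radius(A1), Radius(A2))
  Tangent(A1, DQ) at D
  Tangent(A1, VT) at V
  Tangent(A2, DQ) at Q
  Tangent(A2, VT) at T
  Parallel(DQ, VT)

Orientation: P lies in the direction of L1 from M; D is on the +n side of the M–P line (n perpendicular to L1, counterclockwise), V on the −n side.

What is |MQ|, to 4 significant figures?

37.91

The slot axis is L1's direction at 2.3°, so u = (cos 2.3°, sin 2.3°) = (0.9992, 0.04013) and n = (−sin 2.3°, cos 2.3°) = (-0.04013, 0.9992). M is at the origin and P lies 37.1 along u from M, so P = 37.1·u = (37.07, 1.489). Tangency of A1 to both parallel lines with radius 7.8 puts D and V at M ± 7.8·n: D = (-0.3130, 7.794), V = (0.3130, -7.794). Equal radii place Q and T the same way about P: Q = P + 7.8·n = (36.76, 9.283), T = P − 7.8·n = (37.38, -6.305). Then |MQ| = |Q − M| = 37.91.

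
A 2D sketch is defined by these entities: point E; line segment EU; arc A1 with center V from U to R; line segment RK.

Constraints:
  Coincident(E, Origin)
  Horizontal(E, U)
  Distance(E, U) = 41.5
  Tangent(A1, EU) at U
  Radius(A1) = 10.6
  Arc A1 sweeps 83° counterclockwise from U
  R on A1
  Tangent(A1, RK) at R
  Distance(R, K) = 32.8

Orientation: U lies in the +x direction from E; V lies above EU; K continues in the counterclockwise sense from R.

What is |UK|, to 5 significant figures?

44.310

E is at the origin; E and U share the same y with |EU| = 41.5 and U on the +x side, so U = (41.500, 0.0000). The tangent condition forces VU to be normal to EU, so V = U + (0, 10.6) = (41.500, 10.600). On A1, U sits at bearing -90° from V; an 83° counterclockwise sweep puts R at bearing -7°, so R = V + 10.6·(cos -7°, sin -7°) = (52.021, 9.3082). The tangent condition forces VR to be normal to RK, so RK runs along (−sin -7°, cos -7°); with |RK| = 32.8, K = (56.018, 41.864). Then |UK| = |K − U| = 44.310.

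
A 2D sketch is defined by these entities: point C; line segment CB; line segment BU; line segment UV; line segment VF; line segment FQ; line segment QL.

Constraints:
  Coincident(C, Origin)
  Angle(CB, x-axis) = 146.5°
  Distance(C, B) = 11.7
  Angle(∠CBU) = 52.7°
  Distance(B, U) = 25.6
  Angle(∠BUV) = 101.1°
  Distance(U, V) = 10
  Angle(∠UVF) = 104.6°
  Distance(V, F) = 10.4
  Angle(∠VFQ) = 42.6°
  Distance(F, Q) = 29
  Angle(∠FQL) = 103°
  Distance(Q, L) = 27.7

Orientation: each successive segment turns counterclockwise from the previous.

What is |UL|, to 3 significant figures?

31.8

C is at the origin; CB runs at 146.5° with length 11.7, so B = (-9.76, 6.46). ∠CBU = 52.7° gives BU at -86.2° from the x-axis; with |BU| = 25.6, U = (-8.06, -19.1). ∠BUV = 101.1° gives UV at -7.30° from the x-axis; with |UV| = 10.0, V = (1.86, -20.4). ∠UVF = 104.6° gives VF at 68.1° from the x-axis; with |VF| = 10.4, F = (5.74, -10.7). ∠VFQ = 42.6° gives FQ at -154° from the x-axis; with |FQ| = 29.0, Q = (-20.4, -23.2). ∠FQL = 103.0° gives QL at -77.5° from the x-axis; with |QL| = 27.7, L = (-14.4, -50.2). Then |UL| = |L − U| = 31.8.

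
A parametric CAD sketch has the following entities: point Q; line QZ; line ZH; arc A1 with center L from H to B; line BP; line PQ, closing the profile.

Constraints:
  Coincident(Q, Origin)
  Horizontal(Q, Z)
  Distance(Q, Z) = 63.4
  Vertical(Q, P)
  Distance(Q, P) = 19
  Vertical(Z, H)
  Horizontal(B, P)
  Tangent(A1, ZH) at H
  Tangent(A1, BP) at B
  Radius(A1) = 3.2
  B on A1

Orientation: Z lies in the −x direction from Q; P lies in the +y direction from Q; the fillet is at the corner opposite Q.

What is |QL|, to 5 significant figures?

62.239

Q is at the origin; Q and Z share the same y with |QZ| = 63.4 and Z on the −x side, so Z = (-63.400, 0.0000). Q and P share the same x with |QP| = 19.0 and P on the +y side, so P = (0.0000, 19.000). The virtual corner opposite Q is at (-63.400, 19.000). Tangency of A1 to ZH means the radius LH is perpendicular to ZH and the tangent condition forces LB to be normal to BP, with radius 3.2, so the center L sits 3.2 in from both sides at L = (-60.200, 15.800). Then |QL| = |L − Q| = 62.239.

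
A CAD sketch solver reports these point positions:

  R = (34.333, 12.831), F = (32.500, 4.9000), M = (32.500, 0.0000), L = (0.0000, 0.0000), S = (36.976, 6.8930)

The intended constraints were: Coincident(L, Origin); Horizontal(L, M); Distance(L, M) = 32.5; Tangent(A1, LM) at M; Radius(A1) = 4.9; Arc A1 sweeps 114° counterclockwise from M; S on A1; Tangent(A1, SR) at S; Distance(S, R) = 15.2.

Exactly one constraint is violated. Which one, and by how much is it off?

Distance(S, R) = 15.2 — off by 8.70.

L = (0.00, 0.00) ✓; L.y = 0.00, M.y = 0.00 ✓; |LM| = 32.50 ✓; ∠(FM, ML) = 90.00° ✓; |FM| = 4.900 ✓; bearing(F→S) − bearing(F→M) = 114.0° ✓; |FS| = 4.900 ✓; ∠(FS, SR) = 90.01° ✓; |SR| = 6.500 ✗.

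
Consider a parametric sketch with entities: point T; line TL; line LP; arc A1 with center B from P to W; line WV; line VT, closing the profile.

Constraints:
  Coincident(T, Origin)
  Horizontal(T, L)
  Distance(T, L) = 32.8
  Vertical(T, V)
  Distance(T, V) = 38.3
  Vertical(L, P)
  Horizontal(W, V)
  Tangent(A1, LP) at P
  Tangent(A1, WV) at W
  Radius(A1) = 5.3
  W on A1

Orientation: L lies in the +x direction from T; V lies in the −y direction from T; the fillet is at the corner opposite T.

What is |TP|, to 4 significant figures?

46.53

T is at the origin; TL is horizontal with |TL| = 32.8 and L on the +x side, so L = (32.80, 0.000). T and V share the same x with |TV| = 38.3 and V on the −y side, so V = (0.000, -38.30). The virtual corner opposite T is at (32.80, -38.30). A1 meets LP tangentially, so BP is at right angles to LP and the tangent condition forces BW to be normal to WV, with radius 5.3, so the center B sits 5.3 in from both sides at B = (27.50, -33.00). That places the tangent points at P = (32.80, -33.00) on LP and W = (27.50, -38.30) on WV. Then |TP| = |P − T| = 46.53.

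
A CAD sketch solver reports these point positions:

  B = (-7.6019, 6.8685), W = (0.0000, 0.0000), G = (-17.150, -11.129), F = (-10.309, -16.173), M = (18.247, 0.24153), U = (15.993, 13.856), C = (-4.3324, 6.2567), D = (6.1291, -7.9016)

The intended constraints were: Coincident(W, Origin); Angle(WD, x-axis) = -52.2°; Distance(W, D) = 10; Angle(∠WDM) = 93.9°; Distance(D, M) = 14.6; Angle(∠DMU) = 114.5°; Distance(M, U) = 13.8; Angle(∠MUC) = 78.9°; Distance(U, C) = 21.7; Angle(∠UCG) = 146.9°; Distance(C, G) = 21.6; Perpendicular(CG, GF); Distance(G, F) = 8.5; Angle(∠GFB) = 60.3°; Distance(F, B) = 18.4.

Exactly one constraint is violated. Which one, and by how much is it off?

Distance(F, B) = 18.4 — off by 4.80.

W = (0.00, 0.00) ✓; WD at -52.20° ✓; |WD| = 10.00 ✓; ∠WDM = 93.90° ✓; |DM| = 14.60 ✓; ∠DMU = 114.5° ✓; |MU| = 13.80 ✓; ∠MUC = 78.90° ✓; |UC| = 21.70 ✓; ∠UCG = 146.9° ✓; |CG| = 21.60 ✓; ∠(CG, GF) = 90.00° ✓; |GF| = 8.499 ✓; ∠GFB = 60.30° ✓; |FB| = 23.20 ✗.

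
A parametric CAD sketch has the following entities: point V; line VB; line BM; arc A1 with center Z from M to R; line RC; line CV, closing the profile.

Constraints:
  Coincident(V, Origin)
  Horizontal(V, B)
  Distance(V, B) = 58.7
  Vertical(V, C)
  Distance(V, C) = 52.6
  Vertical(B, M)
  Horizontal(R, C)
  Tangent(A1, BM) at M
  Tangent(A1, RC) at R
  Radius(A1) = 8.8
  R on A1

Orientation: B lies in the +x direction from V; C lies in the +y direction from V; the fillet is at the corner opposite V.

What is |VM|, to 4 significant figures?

73.24

V is at the origin; V and B share the same y with |VB| = 58.7 and B on the +x side, so B = (58.70, 0.000). V and C share the same x with |VC| = 52.6 and C on the +y side, so C = (0.000, 52.60). The virtual corner opposite V is at (58.70, 52.60). Since A1 is tangent to BM there, ZM ⟂ BM and tangency of A1 to RC means the radius ZR is perpendicular to RC, with radius 8.8, so the center Z sits 8.8 in from both sides at Z = (49.90, 43.80). That places the tangent points at M = (58.70, 43.80) on BM and R = (49.90, 52.60) on RC. Then |VM| = |M − V| = 73.24.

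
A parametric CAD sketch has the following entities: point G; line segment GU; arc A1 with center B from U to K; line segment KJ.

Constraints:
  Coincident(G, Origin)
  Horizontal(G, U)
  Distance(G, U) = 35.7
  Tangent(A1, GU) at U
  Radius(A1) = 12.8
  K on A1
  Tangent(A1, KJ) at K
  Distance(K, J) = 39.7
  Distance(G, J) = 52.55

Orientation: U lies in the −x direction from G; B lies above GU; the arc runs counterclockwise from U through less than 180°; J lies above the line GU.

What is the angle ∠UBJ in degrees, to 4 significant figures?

152.7°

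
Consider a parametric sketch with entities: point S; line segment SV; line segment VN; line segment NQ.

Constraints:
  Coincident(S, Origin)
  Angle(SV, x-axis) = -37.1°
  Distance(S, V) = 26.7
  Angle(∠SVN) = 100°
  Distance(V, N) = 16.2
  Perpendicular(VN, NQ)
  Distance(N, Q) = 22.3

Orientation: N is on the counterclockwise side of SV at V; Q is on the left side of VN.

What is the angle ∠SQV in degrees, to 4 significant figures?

64.86°

∠SVN = 100.0°, so VN runs at -37.1° + (180° − 100.0°) = 42.90° from the x-axis; with |VN| = 16.2, N = V + 16.2·(cos 42.90°, sin 42.90°) = (33.16, -5.078). VN ⟂ NQ; with |NQ| = 22.3 on the left of VN, Q = N + 22.3·(-0.6807, 0.7325) = (17.98, 11.26). Then cos ∠SQV = QS·QV / (|QS||QV|), giving 64.86°.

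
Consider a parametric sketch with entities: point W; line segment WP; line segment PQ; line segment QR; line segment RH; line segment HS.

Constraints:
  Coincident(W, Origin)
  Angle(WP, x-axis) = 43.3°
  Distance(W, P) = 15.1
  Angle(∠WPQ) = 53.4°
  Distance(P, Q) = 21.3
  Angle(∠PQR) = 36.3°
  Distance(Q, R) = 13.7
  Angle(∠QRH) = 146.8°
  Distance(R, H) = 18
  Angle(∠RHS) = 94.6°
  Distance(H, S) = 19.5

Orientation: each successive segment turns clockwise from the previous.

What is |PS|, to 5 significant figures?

14.544

W is at the origin; WP runs at 43.3° with length 15.1, so P = (10.989, 10.356). ∠WPQ = 53.4° gives PQ at -83.300° from the x-axis; with |PQ| = 21.3, Q = (13.474, -10.799). ∠PQR = 36.3° gives QR at 133.00° from the x-axis; with |QR| = 13.7, R = (4.1311, -0.77913). ∠QRH = 146.8° gives RH at 99.800° from the x-axis; with |RH| = 18.0, H = (1.0673, 16.958). ∠RHS = 94.6° gives HS at 14.400° from the x-axis; with |HS| = 19.5, S = (19.955, 21.808). Then |PS| = |S − P| = 14.544.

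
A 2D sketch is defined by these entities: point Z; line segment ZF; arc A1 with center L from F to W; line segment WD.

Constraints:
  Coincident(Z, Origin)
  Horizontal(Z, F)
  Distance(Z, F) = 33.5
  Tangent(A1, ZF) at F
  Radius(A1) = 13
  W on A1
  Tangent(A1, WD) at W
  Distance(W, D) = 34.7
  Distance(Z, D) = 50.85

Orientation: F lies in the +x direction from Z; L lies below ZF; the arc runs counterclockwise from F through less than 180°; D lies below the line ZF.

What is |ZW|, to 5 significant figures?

24.001

Checks: |ZF| = 33.50 ✓; |LW| = 13.00 ✓; ∠(LW, WD) = 90.00° ✓; |WD| = 34.70 ✓; |ZD| = 50.85 ✓.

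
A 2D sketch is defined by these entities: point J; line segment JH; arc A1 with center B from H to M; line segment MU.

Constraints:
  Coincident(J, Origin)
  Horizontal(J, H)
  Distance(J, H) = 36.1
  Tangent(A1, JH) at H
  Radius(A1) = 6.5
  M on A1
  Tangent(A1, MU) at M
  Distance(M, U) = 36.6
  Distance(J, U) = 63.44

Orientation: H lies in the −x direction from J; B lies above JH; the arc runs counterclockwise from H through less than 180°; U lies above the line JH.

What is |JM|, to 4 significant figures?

31.85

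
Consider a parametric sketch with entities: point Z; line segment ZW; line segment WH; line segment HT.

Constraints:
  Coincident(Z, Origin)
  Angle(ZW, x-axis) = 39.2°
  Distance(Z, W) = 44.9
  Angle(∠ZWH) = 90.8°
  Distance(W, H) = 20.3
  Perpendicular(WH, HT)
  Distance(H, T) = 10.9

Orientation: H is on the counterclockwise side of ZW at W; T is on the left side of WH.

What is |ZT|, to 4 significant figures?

39.92

Z is at the origin; ZW runs at 39.2° with length 44.9, so W = 44.9·(cos 39.2°, sin 39.2°) = (34.80, 28.38). ∠ZWH = 90.8°, so WH runs at 39.2° + (180° − 90.8°) = 128.4° from the x-axis; with |WH| = 20.3, H = W + 20.3·(cos 128.4°, sin 128.4°) = (22.19, 44.29). WH ⟂ HT; with |HT| = 10.9 on the left of WH, T = H + 10.9·(-0.7837, -0.6211) = (13.64, 37.52). Then |ZT| = |T − Z| = 39.92.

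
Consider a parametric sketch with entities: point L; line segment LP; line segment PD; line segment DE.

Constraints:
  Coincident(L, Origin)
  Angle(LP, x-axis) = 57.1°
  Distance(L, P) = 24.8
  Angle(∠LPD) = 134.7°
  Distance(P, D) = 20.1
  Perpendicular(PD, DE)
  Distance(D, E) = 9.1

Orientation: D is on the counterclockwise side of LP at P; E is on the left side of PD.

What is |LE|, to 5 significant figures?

38.501

L is at the origin; LP runs at 57.1° with length 24.8, so P = 24.8·(cos 57.1°, sin 57.1°) = (13.471, 20.823). ∠LPD = 134.7°, so PD runs at 57.1° + (180° − 134.7°) = 102.40° from the x-axis; with |PD| = 20.1, D = P + 20.1·(cos 102.40°, sin 102.40°) = (9.1545, 40.454). PD ⟂ DE; with |DE| = 9.1 on the left of PD, E = D + 9.1·(-0.97667, -0.21474) = (0.26683, 38.500). Then |LE| = |E − L| = 38.501.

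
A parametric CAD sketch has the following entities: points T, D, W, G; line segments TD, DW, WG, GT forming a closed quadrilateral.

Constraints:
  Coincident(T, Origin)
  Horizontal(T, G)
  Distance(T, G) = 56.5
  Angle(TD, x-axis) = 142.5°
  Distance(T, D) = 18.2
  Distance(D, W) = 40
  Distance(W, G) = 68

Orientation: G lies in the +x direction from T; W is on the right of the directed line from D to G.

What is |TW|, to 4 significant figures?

28.45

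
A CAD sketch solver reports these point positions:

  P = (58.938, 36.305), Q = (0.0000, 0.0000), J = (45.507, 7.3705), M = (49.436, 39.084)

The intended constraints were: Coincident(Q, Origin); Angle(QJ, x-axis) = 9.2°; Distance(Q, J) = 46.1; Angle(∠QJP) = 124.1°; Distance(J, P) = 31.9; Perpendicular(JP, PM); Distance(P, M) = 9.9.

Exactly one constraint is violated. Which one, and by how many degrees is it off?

Perpendicular(JP, PM) — off by 8.60°.

Q = (0.00, 0.00) ✓; QJ at 9.200° ✓; |QJ| = 46.10 ✓; ∠QJP = 124.1° ✓; |JP| = 31.90 ✓; ∠(JP, PM) = 98.60° ✗; |PM| = 9.900 ✓.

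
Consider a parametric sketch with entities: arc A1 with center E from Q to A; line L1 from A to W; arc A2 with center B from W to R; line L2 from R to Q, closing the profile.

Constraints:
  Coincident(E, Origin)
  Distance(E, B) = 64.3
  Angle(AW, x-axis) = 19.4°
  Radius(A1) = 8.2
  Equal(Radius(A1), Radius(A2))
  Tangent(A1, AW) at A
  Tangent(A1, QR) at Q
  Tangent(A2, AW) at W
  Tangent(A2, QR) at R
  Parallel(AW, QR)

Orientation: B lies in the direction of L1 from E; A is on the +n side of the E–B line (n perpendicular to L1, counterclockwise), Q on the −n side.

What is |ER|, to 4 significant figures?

64.82

The slot axis is L1's direction at 19.4°, so u = (cos 19.4°, sin 19.4°) = (0.9432, 0.3322) and n = (−sin 19.4°, cos 19.4°) = (-0.3322, 0.9432). E is at the origin and B lies 64.3 along u from E, so B = 64.3·u = (60.65, 21.36). Tangency of A1 to both parallel lines with radius 8.2 puts A and Q at E ± 8.2·n: A = (-2.724, 7.734), Q = (2.724, -7.734). Equal radii place W and R the same way about B: W = B + 8.2·n = (57.93, 29.09), R = B − 8.2·n = (63.37, 13.62). Then |ER| = |R − E| = 64.82.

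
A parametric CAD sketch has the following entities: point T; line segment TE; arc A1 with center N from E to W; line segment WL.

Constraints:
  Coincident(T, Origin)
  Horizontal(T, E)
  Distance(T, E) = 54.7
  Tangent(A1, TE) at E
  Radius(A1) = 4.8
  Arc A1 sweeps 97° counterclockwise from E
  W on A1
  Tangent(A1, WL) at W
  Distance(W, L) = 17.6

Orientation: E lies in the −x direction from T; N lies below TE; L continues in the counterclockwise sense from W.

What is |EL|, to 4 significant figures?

23.00

On A1, E sits at bearing 90° from N; a 97° counterclockwise sweep puts W at bearing 187°, so W = N + 4.8·(cos 187°, sin 187°) = (-59.46, -5.385). The tangent condition forces NW to be normal to WL, so WL runs along (−sin 187°, cos 187°); with |WL| = 17.6, L = (-57.32, -22.85). Then |EL| = |L − E| = 23.00.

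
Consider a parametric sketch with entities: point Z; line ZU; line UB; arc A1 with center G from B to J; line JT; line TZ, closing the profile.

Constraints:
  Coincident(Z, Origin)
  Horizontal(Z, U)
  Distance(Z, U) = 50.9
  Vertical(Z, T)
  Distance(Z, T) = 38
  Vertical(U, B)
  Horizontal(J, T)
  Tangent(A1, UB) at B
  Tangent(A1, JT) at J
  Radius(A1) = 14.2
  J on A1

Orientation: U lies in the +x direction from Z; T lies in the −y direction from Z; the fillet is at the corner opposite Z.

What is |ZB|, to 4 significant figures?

56.19

The virtual corner opposite Z is at (50.90, -38.00). A1 meets UB tangentially, so GB is at right angles to UB and A1 meets JT tangentially, so GJ is at right angles to JT, with radius 14.2, so the center G sits 14.2 in from both sides at G = (36.70, -23.80). That places the tangent points at B = (50.90, -23.80) on UB and J = (36.70, -38.00) on JT. Then |ZB| = |B − Z| = 56.19.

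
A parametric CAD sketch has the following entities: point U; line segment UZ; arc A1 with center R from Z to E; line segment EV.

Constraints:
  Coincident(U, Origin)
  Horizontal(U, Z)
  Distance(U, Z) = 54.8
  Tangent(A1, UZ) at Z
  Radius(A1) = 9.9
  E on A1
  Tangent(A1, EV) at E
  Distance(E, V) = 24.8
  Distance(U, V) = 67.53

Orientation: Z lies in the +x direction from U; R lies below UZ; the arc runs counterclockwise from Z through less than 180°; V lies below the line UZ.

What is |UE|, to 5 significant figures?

48.066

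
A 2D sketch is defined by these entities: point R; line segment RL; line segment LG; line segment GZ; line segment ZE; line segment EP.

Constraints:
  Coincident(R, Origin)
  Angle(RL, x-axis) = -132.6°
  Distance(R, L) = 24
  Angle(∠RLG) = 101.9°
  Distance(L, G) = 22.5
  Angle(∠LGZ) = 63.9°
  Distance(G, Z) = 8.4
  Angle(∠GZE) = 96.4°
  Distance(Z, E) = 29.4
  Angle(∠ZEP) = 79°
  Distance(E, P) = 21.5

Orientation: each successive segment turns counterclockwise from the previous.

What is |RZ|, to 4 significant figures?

28.61

∠RLG = 101.9° gives LG at -54.50° from the x-axis; with |LG| = 22.5, G = (-3.179, -35.98). ∠LGZ = 63.9° gives GZ at 61.60° from the x-axis; with |GZ| = 8.4, Z = (0.8160, -28.59). Then |RZ| = |Z − R| = 28.61.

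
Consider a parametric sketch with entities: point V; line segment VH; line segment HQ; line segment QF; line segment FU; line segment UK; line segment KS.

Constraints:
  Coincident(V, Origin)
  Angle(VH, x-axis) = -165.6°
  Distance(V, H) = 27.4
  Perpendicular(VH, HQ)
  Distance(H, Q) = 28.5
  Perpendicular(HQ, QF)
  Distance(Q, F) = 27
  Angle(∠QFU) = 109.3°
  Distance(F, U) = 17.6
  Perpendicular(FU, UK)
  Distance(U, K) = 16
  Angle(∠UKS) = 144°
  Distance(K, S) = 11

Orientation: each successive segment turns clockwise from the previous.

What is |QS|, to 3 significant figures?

20.1

V is at the origin; VH runs at -165.6° with length 27.4, so H = (-26.5, -6.81). The perpendicularity gives HQ at right angles to VH, so HQ runs at 104°; with |HQ| = 28.5, Q = (-33.6, 20.8). HQ is perpendicular to QF, so QF runs at 14.4°; with |QF| = 27.0, F = (-7.48, 27.5). ∠QFU = 109.3° gives FU at -56.3° from the x-axis; with |FU| = 17.6, U = (2.29, 12.9). FU is perpendicular to UK, so UK runs at -146°; with |UK| = 16.0, K = (-11.0, 3.99). ∠UKS = 144.0° gives KS at 178° from the x-axis; with |KS| = 11.0, S = (-22.0, 4.43). Then |QS| = |S − Q| = 20.1.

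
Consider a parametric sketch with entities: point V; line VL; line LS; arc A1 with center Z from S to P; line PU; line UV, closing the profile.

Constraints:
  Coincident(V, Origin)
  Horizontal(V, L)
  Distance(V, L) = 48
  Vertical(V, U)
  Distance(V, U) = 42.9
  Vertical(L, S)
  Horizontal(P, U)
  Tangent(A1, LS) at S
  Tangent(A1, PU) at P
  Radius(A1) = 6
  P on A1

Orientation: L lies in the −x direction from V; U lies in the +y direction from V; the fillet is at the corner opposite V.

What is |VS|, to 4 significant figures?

60.54

V is at the origin; V and L share the same y with |VL| = 48.0 and L on the −x side, so L = (-48.00, 0.000). VU is vertical with |VU| = 42.9 and U on the +y side, so U = (0.000, 42.90). The virtual corner opposite V is at (-48.00, 42.90). Tangency of A1 to LS means the radius ZS is perpendicular to LS and A1 meets PU tangentially, so ZP is at right angles to PU, with radius 6.0, so the center Z sits 6.0 in from both sides at Z = (-42.00, 36.90). That places the tangent points at S = (-48.00, 36.90) on LS and P = (-42.00, 42.90) on PU. Then |VS| = |S − V| = 60.54.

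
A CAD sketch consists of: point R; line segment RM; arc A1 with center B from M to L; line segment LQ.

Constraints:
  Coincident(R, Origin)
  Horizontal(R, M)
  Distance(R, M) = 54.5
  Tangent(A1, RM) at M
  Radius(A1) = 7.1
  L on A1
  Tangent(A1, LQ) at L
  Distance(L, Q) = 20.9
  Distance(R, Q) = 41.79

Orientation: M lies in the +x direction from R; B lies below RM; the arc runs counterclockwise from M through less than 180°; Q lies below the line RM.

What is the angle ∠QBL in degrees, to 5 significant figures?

71.237°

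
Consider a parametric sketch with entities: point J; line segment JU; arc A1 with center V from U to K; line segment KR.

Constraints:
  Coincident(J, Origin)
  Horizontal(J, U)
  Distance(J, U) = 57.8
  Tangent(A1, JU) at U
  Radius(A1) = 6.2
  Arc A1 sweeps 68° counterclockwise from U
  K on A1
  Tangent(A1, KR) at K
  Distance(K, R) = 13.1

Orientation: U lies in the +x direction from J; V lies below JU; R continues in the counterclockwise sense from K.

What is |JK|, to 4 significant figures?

52.20

J is at the origin; J and U share the same y with |JU| = 57.8 and U on the +x side, so U = (57.80, 0.000). A1 meets JU tangentially, so VU is at right angles to JU, so V = U + (0, -6.2) = (57.80, -6.200). On A1, U sits at bearing 90° from V; a 68° counterclockwise sweep puts K at bearing 158°, so K = V + 6.2·(cos 158°, sin 158°) = (52.05, -3.877). Then |JK| = |K − J| = 52.20.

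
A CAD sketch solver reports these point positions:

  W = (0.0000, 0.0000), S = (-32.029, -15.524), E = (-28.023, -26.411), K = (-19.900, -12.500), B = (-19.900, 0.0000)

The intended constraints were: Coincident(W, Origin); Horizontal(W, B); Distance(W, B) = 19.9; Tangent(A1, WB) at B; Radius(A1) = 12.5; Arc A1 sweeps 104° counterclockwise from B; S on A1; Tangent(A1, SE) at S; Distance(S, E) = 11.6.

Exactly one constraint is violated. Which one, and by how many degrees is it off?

Tangent(A1, SE) at S — off by 6.20°.

W = (0.00, 0.00) ✓; W.y = 0.00, B.y = 0.00 ✓; |WB| = 19.90 ✓; ∠(KB, BW) = 90.00° ✓; |KB| = 12.50 ✓; bearing(K→S) − bearing(K→B) = 104.0° ✓; |KS| = 12.50 ✓; ∠(KS, SE) = 83.80° ✗; |SE| = 11.60 ✓.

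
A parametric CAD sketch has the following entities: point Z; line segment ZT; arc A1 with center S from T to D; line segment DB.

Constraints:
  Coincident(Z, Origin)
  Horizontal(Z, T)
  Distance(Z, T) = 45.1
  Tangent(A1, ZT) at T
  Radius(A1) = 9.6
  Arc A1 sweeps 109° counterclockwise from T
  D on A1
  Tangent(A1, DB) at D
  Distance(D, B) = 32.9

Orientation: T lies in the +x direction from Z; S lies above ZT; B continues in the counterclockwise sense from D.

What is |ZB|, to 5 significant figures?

61.730

On A1, T sits at bearing -90° from S; a 109° counterclockwise sweep puts D at bearing 19°, so D = S + 9.6·(cos 19°, sin 19°) = (54.177, 12.725). Tangency of A1 to DB means the radius SD is perpendicular to DB, so DB runs along (−sin 19°, cos 19°); with |DB| = 32.9, B = (43.466, 43.833). Then |ZB| = |B − Z| = 61.730.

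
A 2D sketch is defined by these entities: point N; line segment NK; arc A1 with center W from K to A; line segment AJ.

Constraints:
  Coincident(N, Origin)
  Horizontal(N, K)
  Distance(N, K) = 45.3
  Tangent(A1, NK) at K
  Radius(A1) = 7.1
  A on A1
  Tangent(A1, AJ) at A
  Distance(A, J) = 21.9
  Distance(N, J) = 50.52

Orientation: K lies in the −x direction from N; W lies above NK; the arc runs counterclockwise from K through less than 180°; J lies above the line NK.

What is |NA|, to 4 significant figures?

39.07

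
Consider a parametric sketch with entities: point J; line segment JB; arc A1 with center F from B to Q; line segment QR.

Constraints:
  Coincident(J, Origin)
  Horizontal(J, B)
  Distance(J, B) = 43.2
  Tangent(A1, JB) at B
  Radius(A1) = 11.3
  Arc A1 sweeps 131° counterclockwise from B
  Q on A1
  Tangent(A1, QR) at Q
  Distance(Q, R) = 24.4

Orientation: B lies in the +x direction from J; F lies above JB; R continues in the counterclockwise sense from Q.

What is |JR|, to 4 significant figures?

51.52

On A1, B sits at bearing -90° from F; a 131° counterclockwise sweep puts Q at bearing 41°, so Q = F + 11.3·(cos 41°, sin 41°) = (51.73, 18.71). A1 meets QR tangentially, so FQ is at right angles to QR, so QR runs along (−sin 41°, cos 41°); with |QR| = 24.4, R = (35.72, 37.13). Then |JR| = |R − J| = 51.52.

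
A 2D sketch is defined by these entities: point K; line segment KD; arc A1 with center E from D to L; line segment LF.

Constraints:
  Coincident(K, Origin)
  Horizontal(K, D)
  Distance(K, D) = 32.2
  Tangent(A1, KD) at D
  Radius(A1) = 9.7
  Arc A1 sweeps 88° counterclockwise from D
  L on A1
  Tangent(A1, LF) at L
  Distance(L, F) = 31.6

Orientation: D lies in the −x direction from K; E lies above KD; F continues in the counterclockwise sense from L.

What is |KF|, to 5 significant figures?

46.199

K is at the origin; KD is horizontal with |KD| = 32.2 and D on the −x side, so D = (-32.200, 0.0000). Tangency of A1 to KD means the radius ED is perpendicular to KD, so E = D + (0, 9.7) = (-32.200, 9.7000). On A1, D sits at bearing -90° from E; an 88° counterclockwise sweep puts L at bearing -2°, so L = E + 9.7·(cos -2°, sin -2°) = (-22.506, 9.3615). A1 meets LF tangentially, so EL is at right angles to LF, so LF runs along (−sin -2°, cos -2°); with |LF| = 31.6, F = (-21.403, 40.942). Then |KF| = |F − K| = 46.199.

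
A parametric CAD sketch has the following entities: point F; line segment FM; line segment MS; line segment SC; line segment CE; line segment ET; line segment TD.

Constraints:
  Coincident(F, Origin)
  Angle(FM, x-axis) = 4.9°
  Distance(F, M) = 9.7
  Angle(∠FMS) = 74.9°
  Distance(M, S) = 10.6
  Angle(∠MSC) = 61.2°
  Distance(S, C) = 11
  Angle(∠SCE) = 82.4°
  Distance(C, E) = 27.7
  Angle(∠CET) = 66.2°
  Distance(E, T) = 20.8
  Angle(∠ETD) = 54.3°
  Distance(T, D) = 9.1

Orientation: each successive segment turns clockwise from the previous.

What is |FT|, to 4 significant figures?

26.54

F is at the origin; FM runs at 4.9° with length 9.7, so M = (9.665, 0.8285). ∠FMS = 74.9° gives MS at -100.2° from the x-axis; with |MS| = 10.6, S = (7.787, -9.604). ∠MSC = 61.2° gives SC at 141.0° from the x-axis; with |SC| = 11.0, C = (-0.7612, -2.681). ∠SCE = 82.4° gives CE at 43.40° from the x-axis; with |CE| = 27.7, E = (19.36, 16.35). ∠CET = 66.2° gives ET at -70.40° from the x-axis; with |ET| = 20.8, T = (26.34, -3.244). Then |FT| = |T − F| = 26.54.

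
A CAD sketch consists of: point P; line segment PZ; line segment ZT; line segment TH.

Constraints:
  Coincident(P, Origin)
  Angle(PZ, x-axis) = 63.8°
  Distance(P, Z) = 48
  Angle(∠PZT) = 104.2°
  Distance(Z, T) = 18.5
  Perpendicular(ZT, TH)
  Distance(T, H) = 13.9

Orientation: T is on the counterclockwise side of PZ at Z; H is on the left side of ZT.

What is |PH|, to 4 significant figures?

44.51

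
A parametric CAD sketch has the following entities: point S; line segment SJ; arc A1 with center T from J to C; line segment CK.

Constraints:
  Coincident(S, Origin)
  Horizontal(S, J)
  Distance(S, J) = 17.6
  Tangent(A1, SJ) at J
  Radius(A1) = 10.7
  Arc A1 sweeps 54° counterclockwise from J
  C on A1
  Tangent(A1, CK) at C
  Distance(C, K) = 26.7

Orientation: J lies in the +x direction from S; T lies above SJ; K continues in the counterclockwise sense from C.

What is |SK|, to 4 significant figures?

49.36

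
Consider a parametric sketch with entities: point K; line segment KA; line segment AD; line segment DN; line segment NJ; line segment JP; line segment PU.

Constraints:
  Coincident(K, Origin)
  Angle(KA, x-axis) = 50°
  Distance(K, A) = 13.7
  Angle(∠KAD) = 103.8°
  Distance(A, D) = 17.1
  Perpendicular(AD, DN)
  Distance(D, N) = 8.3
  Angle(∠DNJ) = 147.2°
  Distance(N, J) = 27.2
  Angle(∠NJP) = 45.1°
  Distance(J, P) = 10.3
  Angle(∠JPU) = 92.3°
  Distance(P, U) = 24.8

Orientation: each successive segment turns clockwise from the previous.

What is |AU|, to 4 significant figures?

28.37

K is at the origin; KA runs at 50.0° with length 13.7, so A = (8.806, 10.49). ∠KAD = 103.8° gives AD at -26.20° from the x-axis; with |AD| = 17.1, D = (24.15, 2.945). The perpendicularity gives DN at right angles to AD, so DN runs at -116.2°; with |DN| = 8.3, N = (20.48, -4.502). ∠DNJ = 147.2° gives NJ at -149.0° from the x-axis; with |NJ| = 27.2, J = (-2.830, -18.51). ∠NJP = 45.1° gives JP at 76.10° from the x-axis; with |JP| = 10.3, P = (-0.3558, -8.513). ∠JPU = 92.3° gives PU at -11.60° from the x-axis; with |PU| = 24.8, U = (23.94, -13.50). Then |AU| = |U − A| = 28.37.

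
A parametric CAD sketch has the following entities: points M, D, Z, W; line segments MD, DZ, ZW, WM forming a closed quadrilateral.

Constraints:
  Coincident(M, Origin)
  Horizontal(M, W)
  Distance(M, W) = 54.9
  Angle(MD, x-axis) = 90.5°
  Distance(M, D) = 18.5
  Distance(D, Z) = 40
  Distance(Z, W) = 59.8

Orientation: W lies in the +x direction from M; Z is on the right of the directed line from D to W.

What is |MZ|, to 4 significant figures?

21.51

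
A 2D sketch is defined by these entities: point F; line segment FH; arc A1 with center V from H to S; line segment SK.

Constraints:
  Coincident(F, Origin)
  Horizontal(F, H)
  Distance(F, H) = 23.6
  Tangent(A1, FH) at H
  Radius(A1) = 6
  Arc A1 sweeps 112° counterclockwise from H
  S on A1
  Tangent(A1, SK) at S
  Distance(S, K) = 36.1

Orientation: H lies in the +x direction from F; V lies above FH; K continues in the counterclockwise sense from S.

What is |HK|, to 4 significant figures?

42.47

On A1, H sits at bearing -90° from V; a 112° counterclockwise sweep puts S at bearing 22°, so S = V + 6.0·(cos 22°, sin 22°) = (29.16, 8.248). Tangency of A1 to SK means the radius VS is perpendicular to SK, so SK runs along (−sin 22°, cos 22°); with |SK| = 36.1, K = (15.64, 41.72). Then |HK| = |K − H| = 42.47.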